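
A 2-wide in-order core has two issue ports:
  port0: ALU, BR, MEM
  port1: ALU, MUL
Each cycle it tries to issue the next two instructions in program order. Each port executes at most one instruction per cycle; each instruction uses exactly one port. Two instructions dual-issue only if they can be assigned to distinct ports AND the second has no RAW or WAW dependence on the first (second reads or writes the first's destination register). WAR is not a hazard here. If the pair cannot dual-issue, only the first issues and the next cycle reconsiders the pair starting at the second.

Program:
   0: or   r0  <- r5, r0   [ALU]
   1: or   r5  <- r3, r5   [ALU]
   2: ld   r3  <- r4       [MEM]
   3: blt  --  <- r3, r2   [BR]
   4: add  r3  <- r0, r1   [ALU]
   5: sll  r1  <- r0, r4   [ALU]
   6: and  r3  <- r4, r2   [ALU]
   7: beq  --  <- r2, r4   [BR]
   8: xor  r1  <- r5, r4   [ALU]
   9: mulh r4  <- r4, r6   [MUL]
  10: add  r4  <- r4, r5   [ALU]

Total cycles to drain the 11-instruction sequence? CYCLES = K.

t=0 i0,i1:or.ALU or.ALU ; 2-wide
t=1 i2:ld.MEM ; no-port MEM/BR
t=2 i3,i4:blt.BR add.ALU ; 2-wide
t=3 i5,i6:sll.ALU and.ALU ; 2-wide
t=4 i7,i8:beq.BR xor.ALU ; 2-wide
t=5 i9:mulh.MUL ; RAW+WAW r4
t=6 i10:add.ALU ; tail

CYCLES = 7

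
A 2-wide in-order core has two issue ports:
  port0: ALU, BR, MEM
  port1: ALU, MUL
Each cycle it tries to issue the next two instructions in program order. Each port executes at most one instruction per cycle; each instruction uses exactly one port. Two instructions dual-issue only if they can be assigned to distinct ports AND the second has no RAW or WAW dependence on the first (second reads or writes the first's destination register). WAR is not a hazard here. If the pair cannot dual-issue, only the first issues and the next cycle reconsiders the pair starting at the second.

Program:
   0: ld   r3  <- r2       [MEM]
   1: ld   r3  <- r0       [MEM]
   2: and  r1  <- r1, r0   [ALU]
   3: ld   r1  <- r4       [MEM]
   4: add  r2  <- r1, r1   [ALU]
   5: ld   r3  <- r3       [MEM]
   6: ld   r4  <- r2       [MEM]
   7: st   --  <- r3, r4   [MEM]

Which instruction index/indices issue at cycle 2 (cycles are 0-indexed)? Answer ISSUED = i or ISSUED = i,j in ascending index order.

c0: i0 ld  no-port MEM/MEM
c1: i1,i2 ld/and  2-wide
c2: i3 ld  RAW r1
c3: i4,i5 add/ld  2-wide
c4: i6 ld  no-port MEM/MEM
c5: i7 st  tail

ISSUED = 3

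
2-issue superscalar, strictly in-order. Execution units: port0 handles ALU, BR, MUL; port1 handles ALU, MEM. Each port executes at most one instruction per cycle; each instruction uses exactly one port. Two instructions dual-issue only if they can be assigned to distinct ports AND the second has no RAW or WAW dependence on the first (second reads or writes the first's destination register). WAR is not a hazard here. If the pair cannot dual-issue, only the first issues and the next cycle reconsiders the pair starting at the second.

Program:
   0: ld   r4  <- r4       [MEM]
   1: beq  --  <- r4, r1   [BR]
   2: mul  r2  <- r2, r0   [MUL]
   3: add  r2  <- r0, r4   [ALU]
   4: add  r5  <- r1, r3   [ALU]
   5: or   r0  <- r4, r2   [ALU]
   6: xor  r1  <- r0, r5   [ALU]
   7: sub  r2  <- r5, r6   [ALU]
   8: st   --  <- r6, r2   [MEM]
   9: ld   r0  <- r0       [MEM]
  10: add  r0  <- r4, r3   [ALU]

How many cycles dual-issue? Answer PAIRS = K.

  cy0 -> i0 (ld.MEM) RAW r4
  cy1 -> i1 (beq.BR) no-port BR/MUL
  cy2 -> i2 (mul.MUL) WAW r2
  cy3 -> i3,i4 (add.ALU+add.ALU) dual
  cy4 -> i5 (or.ALU) RAW r0
  cy5 -> i6,i7 (xor.ALU+sub.ALU) dual
  cy6 -> i8 (st.MEM) no-port MEM/MEM
  cy7 -> i9 (ld.MEM) WAW r0
  cy8 -> i10 (add.ALU) tail

PAIRS = 2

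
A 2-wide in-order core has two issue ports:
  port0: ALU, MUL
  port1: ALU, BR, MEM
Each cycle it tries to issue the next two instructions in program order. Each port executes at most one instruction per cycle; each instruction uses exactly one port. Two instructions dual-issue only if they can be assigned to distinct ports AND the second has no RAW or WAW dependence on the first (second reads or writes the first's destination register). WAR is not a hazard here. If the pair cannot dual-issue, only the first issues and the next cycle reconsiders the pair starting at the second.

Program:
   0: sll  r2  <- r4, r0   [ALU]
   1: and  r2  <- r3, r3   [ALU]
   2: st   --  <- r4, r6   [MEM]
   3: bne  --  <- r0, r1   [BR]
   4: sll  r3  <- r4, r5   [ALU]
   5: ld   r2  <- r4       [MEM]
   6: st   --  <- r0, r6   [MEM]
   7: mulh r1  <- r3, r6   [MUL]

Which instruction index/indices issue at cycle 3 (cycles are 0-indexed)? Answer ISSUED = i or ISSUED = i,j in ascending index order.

ISSUED = 5

0. sll @i0  | WAW r2
1. and;st @i1+i2  | pair
2. bne;sll @i3+i4  | pair
3. ld @i5  | no-port MEM/MEM
4. st;mulh @i6+i7  | pair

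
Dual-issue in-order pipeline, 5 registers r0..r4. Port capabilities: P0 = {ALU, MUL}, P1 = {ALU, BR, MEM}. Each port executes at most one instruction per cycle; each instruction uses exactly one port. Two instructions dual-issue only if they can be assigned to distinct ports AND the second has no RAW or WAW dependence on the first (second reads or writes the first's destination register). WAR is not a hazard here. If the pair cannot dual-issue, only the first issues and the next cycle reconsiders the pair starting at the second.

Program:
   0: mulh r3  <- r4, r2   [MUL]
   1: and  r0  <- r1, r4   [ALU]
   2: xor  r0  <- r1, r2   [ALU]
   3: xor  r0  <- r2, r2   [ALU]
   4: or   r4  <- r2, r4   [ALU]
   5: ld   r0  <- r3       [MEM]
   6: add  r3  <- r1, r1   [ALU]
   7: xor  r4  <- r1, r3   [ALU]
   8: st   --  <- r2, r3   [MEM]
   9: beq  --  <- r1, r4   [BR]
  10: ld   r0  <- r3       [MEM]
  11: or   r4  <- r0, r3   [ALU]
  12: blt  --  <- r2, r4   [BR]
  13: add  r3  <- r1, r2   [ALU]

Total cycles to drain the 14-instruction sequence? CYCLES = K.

CYCLES = 9

[0] i0,i1  mulh.MUL and.ALU  -- pair
[1] i2  xor.ALU  -- WAW r0
[2] i3,i4  xor.ALU or.ALU  -- pair
[3] i5,i6  ld.MEM add.ALU  -- pair
[4] i7,i8  xor.ALU st.MEM  -- pair
[5] i9  beq.BR  -- no-port BR/MEM
[6] i10  ld.MEM  -- RAW r0
[7] i11  or.ALU  -- RAW r4
[8] i12,i13  blt.BR add.ALU  -- pair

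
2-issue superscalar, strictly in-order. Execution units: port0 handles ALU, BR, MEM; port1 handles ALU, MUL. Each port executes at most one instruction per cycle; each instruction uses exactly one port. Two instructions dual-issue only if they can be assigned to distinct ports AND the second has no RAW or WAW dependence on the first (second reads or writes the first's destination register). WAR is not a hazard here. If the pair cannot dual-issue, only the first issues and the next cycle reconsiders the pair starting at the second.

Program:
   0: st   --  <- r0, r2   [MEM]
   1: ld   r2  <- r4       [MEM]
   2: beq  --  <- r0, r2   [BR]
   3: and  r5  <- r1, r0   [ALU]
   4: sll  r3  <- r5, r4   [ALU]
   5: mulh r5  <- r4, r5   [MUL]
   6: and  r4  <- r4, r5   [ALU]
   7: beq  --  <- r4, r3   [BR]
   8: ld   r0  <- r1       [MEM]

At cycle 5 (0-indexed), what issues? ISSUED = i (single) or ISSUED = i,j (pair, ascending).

ISSUED = 7

#0 head=0: st i0 no-port MEM/MEM
#1 head=1: ld i1 no-port MEM/BR
#2 head=2: beq;and i2/i3 pair
#3 head=4: sll;mulh i4/i5 pair
#4 head=6: and i6 RAW r4
#5 head=7: beq i7 no-port BR/MEM
#6 head=8: ld i8 tail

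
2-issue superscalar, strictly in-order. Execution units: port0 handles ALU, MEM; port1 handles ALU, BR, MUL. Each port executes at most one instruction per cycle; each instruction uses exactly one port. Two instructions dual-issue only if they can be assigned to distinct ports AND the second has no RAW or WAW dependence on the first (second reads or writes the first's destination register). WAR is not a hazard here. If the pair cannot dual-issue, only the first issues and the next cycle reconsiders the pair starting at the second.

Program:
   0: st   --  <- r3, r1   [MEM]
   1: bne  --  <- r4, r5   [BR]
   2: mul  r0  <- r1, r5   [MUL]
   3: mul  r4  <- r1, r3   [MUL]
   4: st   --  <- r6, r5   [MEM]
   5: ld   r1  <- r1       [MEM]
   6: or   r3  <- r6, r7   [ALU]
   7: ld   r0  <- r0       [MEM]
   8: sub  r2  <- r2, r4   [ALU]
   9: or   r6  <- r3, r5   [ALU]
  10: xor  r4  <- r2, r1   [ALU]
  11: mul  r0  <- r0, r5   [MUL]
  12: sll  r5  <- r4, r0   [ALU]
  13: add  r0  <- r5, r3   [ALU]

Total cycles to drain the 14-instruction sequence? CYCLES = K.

CYCLES = 9

t=0 i0&i1:st.MEM bne.BR ; dual
t=1 i2:mul.MUL ; no-port MUL/MUL
t=2 i3&i4:mul.MUL st.MEM ; dual
t=3 i5&i6:ld.MEM or.ALU ; dual
t=4 i7&i8:ld.MEM sub.ALU ; dual
t=5 i9&i10:or.ALU xor.ALU ; dual
t=6 i11:mul.MUL ; RAW r0
t=7 i12:sll.ALU ; RAW r5
t=8 i13:add.ALU ; tail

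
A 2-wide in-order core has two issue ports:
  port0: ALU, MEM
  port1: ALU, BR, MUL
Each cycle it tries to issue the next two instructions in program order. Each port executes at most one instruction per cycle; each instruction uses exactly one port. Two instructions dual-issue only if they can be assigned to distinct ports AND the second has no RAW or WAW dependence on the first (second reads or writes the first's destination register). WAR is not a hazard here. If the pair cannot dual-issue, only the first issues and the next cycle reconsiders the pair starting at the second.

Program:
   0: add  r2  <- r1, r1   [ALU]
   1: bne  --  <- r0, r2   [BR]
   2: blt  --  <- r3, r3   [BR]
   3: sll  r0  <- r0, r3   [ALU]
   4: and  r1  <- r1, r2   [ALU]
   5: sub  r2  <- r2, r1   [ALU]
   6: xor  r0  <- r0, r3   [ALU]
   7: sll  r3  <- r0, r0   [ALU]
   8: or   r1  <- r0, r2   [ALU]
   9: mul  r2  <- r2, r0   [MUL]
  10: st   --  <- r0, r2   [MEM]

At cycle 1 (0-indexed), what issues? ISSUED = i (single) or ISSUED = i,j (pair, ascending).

ISSUED = 1

  cy0 -> i0 (add) RAW r2
  cy1 -> i1 (bne) no-port BR/BR
  cy2 -> i2+i3 (blt;sll) pair
  cy3 -> i4 (and) RAW r1
  cy4 -> i5+i6 (sub;xor) pair
  cy5 -> i7+i8 (sll;or) pair
  cy6 -> i9 (mul) RAW r2
  cy7 -> i10 (st) tail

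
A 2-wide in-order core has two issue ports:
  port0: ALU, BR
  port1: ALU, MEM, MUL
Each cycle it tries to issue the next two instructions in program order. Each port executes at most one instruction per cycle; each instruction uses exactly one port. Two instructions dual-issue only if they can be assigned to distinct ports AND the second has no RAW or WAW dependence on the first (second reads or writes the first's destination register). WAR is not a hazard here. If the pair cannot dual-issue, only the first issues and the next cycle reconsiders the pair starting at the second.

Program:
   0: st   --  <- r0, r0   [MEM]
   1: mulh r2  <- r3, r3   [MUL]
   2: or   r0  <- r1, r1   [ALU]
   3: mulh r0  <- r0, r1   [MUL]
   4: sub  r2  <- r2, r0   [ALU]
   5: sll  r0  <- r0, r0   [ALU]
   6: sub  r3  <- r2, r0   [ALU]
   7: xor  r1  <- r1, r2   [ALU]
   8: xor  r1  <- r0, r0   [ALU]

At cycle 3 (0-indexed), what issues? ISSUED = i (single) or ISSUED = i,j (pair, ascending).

ISSUED = 4,5

#0 head=0: st.MEM i0 no-port MEM/MUL
#1 head=1: mulh.MUL/or.ALU i1+i2 dual
#2 head=3: mulh.MUL i3 RAW r0
#3 head=4: sub.ALU/sll.ALU i4+i5 dual
#4 head=6: sub.ALU/xor.ALU i6+i7 dual
#5 head=8: xor.ALU i8 tail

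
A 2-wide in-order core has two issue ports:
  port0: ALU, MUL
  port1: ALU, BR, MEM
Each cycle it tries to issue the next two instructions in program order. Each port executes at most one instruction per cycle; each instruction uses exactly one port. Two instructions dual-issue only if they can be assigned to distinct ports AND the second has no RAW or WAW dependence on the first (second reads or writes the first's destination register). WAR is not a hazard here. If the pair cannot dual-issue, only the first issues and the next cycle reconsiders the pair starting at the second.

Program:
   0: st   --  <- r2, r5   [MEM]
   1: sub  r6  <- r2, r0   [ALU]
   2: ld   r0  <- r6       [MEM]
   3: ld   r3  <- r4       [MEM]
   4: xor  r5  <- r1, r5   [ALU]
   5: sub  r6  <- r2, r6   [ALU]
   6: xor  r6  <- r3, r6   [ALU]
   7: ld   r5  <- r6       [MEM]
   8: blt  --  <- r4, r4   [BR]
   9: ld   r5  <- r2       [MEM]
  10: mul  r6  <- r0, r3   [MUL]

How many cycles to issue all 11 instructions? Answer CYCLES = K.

c0: i0,i1 st/sub  dual
c1: i2 ld  no-port MEM/MEM
c2: i3,i4 ld/xor  dual
c3: i5 sub  RAW+WAW r6
c4: i6 xor  RAW r6
c5: i7 ld  no-port MEM/BR
c6: i8 blt  no-port BR/MEM
c7: i9,i10 ld/mul  dual

CYCLES = 8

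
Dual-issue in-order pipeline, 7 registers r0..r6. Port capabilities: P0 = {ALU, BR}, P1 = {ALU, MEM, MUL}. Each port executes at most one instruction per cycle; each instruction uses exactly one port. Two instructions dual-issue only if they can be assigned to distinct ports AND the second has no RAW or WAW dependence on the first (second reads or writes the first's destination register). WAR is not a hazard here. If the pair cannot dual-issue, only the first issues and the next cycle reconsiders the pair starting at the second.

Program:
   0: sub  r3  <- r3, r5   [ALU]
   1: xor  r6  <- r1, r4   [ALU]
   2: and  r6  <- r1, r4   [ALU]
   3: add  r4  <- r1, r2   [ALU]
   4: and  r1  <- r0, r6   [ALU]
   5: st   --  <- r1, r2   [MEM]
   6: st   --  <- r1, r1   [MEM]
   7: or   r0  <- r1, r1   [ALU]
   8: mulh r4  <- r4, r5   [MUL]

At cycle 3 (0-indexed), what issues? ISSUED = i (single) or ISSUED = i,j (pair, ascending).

t=0 i0&i1:sub xor ; pair
t=1 i2&i3:and add ; pair
t=2 i4:and ; RAW r1
t=3 i5:st ; no-port MEM/MEM
t=4 i6&i7:st or ; pair
t=5 i8:mulh ; tail

ISSUED = 5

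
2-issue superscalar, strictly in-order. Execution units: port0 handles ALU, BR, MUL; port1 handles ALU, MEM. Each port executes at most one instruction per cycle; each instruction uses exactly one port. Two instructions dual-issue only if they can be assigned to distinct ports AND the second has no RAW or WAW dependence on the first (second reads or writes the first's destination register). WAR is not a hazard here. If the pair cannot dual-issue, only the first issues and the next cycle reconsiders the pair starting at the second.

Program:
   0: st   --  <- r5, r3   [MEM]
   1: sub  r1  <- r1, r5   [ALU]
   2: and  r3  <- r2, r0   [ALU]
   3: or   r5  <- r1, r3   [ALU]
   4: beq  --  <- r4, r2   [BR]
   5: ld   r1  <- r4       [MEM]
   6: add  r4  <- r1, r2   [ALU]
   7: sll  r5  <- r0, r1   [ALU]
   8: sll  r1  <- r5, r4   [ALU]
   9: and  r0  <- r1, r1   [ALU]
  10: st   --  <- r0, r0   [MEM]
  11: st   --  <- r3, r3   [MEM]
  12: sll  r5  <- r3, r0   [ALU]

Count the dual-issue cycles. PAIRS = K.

0. st sub @i0,i1  | pair
1. and @i2  | RAW r3
2. or beq @i3,i4  | pair
3. ld @i5  | RAW r1
4. add sll @i6,i7  | pair
5. sll @i8  | RAW r1
6. and @i9  | RAW r0
7. st @i10  | no-port MEM/MEM
8. st sll @i11,i12  | pair

PAIRS = 4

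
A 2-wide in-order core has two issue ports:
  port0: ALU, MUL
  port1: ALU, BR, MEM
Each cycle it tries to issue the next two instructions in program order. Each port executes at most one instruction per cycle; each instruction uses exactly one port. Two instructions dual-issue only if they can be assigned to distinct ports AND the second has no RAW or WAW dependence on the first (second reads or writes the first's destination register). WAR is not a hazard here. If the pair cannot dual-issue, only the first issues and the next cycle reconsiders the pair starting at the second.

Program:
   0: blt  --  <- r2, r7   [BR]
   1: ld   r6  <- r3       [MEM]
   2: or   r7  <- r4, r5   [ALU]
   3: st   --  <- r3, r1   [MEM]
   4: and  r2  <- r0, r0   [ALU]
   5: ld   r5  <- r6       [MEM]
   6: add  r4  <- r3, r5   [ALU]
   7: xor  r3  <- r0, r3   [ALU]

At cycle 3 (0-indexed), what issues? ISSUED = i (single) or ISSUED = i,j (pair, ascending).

[0] i0  blt.BR  -- no-port BR/MEM
[1] i1&i2  ld.MEM or.ALU  -- 2-wide
[2] i3&i4  st.MEM and.ALU  -- 2-wide
[3] i5  ld.MEM  -- RAW r5
[4] i6&i7  add.ALU xor.ALU  -- 2-wide

ISSUED = 5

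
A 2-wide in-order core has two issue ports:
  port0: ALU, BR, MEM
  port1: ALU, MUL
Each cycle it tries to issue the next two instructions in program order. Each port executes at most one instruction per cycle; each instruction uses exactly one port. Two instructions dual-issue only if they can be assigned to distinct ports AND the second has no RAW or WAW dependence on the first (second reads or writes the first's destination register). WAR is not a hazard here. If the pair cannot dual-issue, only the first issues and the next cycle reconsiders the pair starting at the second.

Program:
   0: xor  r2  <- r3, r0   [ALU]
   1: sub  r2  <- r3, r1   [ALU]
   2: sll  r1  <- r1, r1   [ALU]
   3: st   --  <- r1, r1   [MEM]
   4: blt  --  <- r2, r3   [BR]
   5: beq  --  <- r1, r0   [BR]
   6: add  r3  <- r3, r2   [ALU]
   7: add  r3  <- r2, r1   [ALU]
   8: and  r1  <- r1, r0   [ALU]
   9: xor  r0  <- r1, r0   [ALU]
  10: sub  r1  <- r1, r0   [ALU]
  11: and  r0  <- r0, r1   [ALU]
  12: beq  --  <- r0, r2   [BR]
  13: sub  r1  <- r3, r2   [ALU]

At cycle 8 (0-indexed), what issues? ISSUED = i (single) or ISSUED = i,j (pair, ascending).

ISSUED = 11

  cy0 -> i0 (xor) WAW r2
  cy1 -> i1,i2 (sub+sll) dual
  cy2 -> i3 (st) no-port MEM/BR
  cy3 -> i4 (blt) no-port BR/BR
  cy4 -> i5,i6 (beq+add) dual
  cy5 -> i7,i8 (add+and) dual
  cy6 -> i9 (xor) RAW r0
  cy7 -> i10 (sub) RAW r1
  cy8 -> i11 (and) RAW r0
  cy9 -> i12,i13 (beq+sub) dual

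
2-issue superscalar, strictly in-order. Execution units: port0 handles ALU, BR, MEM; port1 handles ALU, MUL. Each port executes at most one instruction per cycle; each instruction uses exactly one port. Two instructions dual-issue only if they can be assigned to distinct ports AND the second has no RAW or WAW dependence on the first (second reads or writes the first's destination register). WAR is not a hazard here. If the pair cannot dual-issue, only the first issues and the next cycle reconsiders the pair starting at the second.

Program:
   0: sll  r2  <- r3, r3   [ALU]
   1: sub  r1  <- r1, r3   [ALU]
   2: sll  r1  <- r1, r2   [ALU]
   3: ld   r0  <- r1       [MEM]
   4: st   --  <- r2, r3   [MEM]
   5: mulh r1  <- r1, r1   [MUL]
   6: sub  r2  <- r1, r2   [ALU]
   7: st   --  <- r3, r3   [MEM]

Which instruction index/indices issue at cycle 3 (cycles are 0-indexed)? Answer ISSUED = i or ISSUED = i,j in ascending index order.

0. sll.ALU/sub.ALU @i0&i1  | pair
1. sll.ALU @i2  | RAW r1
2. ld.MEM @i3  | no-port MEM/MEM
3. st.MEM/mulh.MUL @i4&i5  | pair
4. sub.ALU/st.MEM @i6&i7  | pair

ISSUED = 4,5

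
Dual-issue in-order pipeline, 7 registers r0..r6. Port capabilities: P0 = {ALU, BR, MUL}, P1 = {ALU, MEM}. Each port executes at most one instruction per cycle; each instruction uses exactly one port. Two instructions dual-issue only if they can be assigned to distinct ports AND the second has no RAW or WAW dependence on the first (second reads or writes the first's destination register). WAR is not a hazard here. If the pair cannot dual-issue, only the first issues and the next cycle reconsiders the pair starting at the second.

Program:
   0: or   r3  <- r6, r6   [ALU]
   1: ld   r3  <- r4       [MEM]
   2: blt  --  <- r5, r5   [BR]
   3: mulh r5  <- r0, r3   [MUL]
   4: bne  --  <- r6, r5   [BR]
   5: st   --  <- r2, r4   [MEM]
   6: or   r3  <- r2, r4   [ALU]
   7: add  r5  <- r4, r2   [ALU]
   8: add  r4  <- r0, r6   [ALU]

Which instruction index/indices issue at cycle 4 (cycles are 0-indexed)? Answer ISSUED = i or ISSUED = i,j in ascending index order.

[0] i0  or  -- WAW r3
[1] i1+i2  ld/blt  -- 2-wide
[2] i3  mulh  -- no-port MUL/BR
[3] i4+i5  bne/st  -- 2-wide
[4] i6+i7  or/add  -- 2-wide
[5] i8  add  -- tail

ISSUED = 6,7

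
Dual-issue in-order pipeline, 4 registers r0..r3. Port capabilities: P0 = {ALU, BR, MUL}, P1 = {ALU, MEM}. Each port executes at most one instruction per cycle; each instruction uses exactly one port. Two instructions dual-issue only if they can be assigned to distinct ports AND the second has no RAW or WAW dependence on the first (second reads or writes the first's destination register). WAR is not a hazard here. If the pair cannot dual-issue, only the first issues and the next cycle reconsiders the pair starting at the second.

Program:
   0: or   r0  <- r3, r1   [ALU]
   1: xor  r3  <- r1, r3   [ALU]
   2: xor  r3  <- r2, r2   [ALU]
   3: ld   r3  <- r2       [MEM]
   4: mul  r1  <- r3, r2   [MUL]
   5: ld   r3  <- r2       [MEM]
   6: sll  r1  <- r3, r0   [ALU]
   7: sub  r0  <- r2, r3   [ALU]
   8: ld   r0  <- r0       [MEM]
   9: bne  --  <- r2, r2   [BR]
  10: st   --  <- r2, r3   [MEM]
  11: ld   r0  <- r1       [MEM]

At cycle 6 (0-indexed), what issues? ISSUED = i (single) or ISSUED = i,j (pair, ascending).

[0] i0&i1  or+xor  -- dual
[1] i2  xor  -- WAW r3
[2] i3  ld  -- RAW r3
[3] i4&i5  mul+ld  -- dual
[4] i6&i7  sll+sub  -- dual
[5] i8&i9  ld+bne  -- dual
[6] i10  st  -- no-port MEM/MEM
[7] i11  ld  -- tail

ISSUED = 10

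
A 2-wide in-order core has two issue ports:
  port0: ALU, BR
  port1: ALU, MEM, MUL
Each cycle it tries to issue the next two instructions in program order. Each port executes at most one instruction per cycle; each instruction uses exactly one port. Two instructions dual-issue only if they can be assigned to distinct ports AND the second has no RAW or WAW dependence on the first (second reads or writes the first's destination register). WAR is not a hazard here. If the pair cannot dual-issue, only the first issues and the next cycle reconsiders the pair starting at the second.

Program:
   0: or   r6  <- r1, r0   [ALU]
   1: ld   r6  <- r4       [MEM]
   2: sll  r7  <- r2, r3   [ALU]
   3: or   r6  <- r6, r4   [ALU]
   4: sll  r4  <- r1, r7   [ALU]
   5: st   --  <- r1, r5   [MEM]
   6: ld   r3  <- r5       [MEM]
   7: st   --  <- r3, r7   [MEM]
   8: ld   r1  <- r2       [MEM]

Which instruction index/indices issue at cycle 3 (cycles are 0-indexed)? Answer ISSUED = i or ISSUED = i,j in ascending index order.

t=0 i0:or.ALU ; WAW r6
t=1 i1/i2:ld.MEM sll.ALU ; 2-wide
t=2 i3/i4:or.ALU sll.ALU ; 2-wide
t=3 i5:st.MEM ; no-port MEM/MEM
t=4 i6:ld.MEM ; no-port MEM/MEM
t=5 i7:st.MEM ; no-port MEM/MEM
t=6 i8:ld.MEM ; tail

ISSUED = 5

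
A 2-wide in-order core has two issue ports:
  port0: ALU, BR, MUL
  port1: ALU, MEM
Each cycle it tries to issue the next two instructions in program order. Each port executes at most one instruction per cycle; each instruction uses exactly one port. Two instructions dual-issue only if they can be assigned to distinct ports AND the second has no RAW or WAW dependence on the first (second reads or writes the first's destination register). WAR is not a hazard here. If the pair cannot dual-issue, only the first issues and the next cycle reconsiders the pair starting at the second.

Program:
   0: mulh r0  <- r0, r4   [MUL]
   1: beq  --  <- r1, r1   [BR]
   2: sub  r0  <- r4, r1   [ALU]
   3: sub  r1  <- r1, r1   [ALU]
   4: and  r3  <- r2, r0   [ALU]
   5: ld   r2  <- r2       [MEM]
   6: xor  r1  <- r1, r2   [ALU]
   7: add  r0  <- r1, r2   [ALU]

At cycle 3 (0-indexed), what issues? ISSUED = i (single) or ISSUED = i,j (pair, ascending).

t=0 i0:mulh ; no-port MUL/BR
t=1 i1+i2:beq+sub ; dual
t=2 i3+i4:sub+and ; dual
t=3 i5:ld ; RAW r2
t=4 i6:xor ; RAW r1
t=5 i7:add ; tail

ISSUED = 5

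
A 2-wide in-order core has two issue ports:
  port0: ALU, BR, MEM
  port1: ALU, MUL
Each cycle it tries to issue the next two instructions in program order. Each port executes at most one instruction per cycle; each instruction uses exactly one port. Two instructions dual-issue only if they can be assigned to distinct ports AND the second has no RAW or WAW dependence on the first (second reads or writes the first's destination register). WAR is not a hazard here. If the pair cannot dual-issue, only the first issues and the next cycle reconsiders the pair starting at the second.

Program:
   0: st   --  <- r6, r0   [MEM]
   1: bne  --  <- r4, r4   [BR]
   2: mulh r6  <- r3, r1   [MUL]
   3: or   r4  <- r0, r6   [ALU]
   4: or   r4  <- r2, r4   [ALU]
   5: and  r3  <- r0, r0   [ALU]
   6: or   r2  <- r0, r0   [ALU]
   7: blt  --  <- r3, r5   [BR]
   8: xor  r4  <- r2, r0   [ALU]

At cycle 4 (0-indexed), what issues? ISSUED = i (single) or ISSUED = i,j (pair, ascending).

0. st @i0  | no-port MEM/BR
1. bne mulh @i1,i2  | pair
2. or @i3  | RAW+WAW r4
3. or and @i4,i5  | pair
4. or blt @i6,i7  | pair
5. xor @i8  | tail

ISSUED = 6,7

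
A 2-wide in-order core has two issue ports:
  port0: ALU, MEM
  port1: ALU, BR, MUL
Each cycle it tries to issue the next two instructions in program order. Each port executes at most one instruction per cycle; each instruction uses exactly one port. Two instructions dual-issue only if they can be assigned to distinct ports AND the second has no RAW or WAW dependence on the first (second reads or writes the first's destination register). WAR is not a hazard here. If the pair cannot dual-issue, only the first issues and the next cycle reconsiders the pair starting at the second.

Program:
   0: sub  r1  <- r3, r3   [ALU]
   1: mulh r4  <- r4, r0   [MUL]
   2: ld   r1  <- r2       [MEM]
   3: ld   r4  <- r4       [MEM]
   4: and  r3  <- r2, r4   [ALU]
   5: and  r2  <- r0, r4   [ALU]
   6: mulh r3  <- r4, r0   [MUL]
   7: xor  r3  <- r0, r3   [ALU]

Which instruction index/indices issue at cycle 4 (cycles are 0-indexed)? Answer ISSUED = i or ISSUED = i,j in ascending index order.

ISSUED = 6

c0: i0/i1 sub.ALU mulh.MUL  pair
c1: i2 ld.MEM  no-port MEM/MEM
c2: i3 ld.MEM  RAW r4
c3: i4/i5 and.ALU and.ALU  pair
c4: i6 mulh.MUL  RAW+WAW r3
c5: i7 xor.ALU  tail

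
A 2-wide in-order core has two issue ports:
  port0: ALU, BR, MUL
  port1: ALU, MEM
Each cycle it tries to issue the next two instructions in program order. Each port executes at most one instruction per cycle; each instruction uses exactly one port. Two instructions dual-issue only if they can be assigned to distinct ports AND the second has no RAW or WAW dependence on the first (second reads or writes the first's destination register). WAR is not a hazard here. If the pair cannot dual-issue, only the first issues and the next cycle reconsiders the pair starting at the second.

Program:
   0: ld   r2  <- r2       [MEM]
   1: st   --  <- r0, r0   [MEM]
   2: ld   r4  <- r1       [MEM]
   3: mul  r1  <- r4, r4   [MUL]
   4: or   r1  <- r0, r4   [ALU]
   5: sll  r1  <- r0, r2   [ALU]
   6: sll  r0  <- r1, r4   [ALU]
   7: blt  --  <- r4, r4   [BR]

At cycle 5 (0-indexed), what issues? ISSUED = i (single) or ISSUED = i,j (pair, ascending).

ISSUED = 5

c0: i0 ld  no-port MEM/MEM
c1: i1 st  no-port MEM/MEM
c2: i2 ld  RAW r4
c3: i3 mul  WAW r1
c4: i4 or  WAW r1
c5: i5 sll  RAW r1
c6: i6,i7 sll+blt  dual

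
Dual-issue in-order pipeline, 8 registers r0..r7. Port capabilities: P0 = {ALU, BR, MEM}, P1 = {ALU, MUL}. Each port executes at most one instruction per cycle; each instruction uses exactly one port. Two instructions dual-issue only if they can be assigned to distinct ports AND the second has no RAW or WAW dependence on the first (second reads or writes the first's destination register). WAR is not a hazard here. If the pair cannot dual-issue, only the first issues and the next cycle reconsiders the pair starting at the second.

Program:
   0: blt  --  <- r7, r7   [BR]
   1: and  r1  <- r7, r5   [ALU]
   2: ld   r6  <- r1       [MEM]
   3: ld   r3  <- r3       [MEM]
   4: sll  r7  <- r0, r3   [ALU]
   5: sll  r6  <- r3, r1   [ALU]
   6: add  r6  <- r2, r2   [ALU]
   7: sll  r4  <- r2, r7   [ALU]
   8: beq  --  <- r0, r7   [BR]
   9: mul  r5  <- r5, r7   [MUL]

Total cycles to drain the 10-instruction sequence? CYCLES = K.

c0: i0,i1 blt and  2-wide
c1: i2 ld  no-port MEM/MEM
c2: i3 ld  RAW r3
c3: i4,i5 sll sll  2-wide
c4: i6,i7 add sll  2-wide
c5: i8,i9 beq mul  2-wide

CYCLES = 6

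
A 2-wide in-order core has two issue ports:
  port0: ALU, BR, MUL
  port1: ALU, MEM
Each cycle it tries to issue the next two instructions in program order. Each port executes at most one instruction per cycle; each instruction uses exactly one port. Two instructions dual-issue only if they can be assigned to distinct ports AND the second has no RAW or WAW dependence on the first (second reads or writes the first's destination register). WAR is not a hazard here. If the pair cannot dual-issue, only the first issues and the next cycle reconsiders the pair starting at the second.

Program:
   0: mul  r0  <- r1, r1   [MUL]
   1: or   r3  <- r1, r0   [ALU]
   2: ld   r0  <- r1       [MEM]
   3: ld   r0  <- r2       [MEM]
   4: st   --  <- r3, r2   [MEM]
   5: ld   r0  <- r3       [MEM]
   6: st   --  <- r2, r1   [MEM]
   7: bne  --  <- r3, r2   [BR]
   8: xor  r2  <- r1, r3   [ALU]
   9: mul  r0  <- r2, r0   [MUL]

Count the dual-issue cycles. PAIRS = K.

0. mul @i0  | RAW r0
1. or+ld @i1/i2  | pair
2. ld @i3  | no-port MEM/MEM
3. st @i4  | no-port MEM/MEM
4. ld @i5  | no-port MEM/MEM
5. st+bne @i6/i7  | pair
6. xor @i8  | RAW r2
7. mul @i9  | tail

PAIRS = 2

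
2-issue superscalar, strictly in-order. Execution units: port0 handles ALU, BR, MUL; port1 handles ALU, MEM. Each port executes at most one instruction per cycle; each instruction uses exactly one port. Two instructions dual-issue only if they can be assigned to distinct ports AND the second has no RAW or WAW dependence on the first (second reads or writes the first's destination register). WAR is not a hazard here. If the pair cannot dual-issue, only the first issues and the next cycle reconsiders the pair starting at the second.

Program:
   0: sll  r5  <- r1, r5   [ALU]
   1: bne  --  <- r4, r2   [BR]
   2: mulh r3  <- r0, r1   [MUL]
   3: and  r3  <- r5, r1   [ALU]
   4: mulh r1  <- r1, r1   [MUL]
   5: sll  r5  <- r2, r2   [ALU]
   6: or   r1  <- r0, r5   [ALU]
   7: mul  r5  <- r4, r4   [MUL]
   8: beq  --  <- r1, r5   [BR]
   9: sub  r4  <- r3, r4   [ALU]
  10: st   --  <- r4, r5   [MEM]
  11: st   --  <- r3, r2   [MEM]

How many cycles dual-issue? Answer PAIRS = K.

PAIRS = 4

c0: i0+i1 sll+bne  pair
c1: i2 mulh  WAW r3
c2: i3+i4 and+mulh  pair
c3: i5 sll  RAW r5
c4: i6+i7 or+mul  pair
c5: i8+i9 beq+sub  pair
c6: i10 st  no-port MEM/MEM
c7: i11 st  tail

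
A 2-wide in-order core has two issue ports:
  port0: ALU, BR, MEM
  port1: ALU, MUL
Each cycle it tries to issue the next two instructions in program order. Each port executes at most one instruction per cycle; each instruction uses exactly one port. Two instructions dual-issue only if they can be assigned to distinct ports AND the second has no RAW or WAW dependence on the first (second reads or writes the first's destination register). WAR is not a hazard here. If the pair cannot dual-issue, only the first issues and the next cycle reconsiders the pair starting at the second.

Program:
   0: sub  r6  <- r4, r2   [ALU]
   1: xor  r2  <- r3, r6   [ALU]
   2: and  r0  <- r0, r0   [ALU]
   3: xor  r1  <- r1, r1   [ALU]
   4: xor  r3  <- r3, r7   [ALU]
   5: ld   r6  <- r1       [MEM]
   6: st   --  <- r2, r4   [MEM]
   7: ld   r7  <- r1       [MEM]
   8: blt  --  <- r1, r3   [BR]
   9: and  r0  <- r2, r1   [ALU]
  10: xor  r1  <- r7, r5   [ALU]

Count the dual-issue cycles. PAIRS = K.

t=0 i0:sub.ALU ; RAW r6
t=1 i1/i2:xor.ALU;and.ALU ; pair
t=2 i3/i4:xor.ALU;xor.ALU ; pair
t=3 i5:ld.MEM ; no-port MEM/MEM
t=4 i6:st.MEM ; no-port MEM/MEM
t=5 i7:ld.MEM ; no-port MEM/BR
t=6 i8/i9:blt.BR;and.ALU ; pair
t=7 i10:xor.ALU ; tail

PAIRS = 3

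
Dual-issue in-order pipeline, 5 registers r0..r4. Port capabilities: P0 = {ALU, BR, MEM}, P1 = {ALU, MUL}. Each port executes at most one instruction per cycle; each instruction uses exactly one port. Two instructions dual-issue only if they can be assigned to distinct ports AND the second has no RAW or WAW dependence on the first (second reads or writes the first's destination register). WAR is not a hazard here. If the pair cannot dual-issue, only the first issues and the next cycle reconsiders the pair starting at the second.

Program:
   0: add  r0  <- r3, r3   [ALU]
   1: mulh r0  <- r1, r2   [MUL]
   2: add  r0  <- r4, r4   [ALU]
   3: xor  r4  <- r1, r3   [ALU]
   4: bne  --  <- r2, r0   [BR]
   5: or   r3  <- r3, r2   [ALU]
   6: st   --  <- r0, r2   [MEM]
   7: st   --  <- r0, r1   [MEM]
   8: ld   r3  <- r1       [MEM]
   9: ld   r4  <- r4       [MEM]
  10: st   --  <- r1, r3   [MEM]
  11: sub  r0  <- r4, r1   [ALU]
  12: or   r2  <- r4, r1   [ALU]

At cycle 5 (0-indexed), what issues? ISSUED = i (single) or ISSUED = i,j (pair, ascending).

c0: i0 add.ALU  WAW r0
c1: i1 mulh.MUL  WAW r0
c2: i2/i3 add.ALU;xor.ALU  dual
c3: i4/i5 bne.BR;or.ALU  dual
c4: i6 st.MEM  no-port MEM/MEM
c5: i7 st.MEM  no-port MEM/MEM
c6: i8 ld.MEM  no-port MEM/MEM
c7: i9 ld.MEM  no-port MEM/MEM
c8: i10/i11 st.MEM;sub.ALU  dual
c9: i12 or.ALU  tail

ISSUED = 7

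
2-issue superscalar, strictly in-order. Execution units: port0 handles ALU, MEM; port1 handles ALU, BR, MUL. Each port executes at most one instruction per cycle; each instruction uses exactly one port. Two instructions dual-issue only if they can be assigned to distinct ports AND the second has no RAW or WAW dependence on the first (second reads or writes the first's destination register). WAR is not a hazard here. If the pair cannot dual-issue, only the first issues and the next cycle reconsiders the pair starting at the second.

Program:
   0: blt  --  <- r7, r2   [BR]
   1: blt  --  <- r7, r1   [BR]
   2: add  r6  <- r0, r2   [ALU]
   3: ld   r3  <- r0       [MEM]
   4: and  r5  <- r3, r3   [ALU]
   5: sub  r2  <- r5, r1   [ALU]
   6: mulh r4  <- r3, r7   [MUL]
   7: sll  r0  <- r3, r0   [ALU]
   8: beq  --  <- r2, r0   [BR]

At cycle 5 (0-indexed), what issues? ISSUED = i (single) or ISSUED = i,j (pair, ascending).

ISSUED = 7

#0 head=0: blt.BR i0 no-port BR/BR
#1 head=1: blt.BR;add.ALU i1+i2 pair
#2 head=3: ld.MEM i3 RAW r3
#3 head=4: and.ALU i4 RAW r5
#4 head=5: sub.ALU;mulh.MUL i5+i6 pair
#5 head=7: sll.ALU i7 RAW r0
#6 head=8: beq.BR i8 tail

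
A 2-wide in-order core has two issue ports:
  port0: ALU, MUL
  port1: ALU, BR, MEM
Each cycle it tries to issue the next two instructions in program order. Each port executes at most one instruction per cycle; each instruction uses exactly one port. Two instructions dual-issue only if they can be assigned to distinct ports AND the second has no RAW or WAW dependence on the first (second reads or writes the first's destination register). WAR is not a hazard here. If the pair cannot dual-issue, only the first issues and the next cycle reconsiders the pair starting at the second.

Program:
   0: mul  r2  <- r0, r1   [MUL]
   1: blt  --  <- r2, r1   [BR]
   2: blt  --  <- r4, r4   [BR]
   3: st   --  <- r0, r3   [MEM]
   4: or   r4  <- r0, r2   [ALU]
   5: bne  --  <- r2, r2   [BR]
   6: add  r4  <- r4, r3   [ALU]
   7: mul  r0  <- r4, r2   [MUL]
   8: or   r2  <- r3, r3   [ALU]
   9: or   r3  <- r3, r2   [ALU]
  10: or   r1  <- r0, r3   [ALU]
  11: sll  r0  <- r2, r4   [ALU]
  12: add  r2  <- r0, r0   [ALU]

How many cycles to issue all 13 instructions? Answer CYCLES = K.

CYCLES = 9

[0] i0  mul  -- RAW r2
[1] i1  blt  -- no-port BR/BR
[2] i2  blt  -- no-port BR/MEM
[3] i3+i4  st+or  -- 2-wide
[4] i5+i6  bne+add  -- 2-wide
[5] i7+i8  mul+or  -- 2-wide
[6] i9  or  -- RAW r3
[7] i10+i11  or+sll  -- 2-wide
[8] i12  add  -- tail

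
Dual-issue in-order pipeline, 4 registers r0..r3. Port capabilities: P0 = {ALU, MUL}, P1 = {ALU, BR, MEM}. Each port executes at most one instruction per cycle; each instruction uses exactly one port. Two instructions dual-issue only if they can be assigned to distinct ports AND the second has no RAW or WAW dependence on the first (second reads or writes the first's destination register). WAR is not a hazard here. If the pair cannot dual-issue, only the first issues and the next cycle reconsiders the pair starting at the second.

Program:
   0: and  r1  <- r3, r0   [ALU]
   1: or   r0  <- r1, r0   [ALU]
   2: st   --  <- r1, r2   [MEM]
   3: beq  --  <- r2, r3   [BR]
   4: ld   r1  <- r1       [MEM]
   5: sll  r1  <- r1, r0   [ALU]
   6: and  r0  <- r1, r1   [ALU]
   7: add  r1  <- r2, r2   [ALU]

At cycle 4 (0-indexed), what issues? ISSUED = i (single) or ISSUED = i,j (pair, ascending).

ISSUED = 5

  cy0 -> i0 (and.ALU) RAW r1
  cy1 -> i1,i2 (or.ALU/st.MEM) pair
  cy2 -> i3 (beq.BR) no-port BR/MEM
  cy3 -> i4 (ld.MEM) RAW+WAW r1
  cy4 -> i5 (sll.ALU) RAW r1
  cy5 -> i6,i7 (and.ALU/add.ALU) pair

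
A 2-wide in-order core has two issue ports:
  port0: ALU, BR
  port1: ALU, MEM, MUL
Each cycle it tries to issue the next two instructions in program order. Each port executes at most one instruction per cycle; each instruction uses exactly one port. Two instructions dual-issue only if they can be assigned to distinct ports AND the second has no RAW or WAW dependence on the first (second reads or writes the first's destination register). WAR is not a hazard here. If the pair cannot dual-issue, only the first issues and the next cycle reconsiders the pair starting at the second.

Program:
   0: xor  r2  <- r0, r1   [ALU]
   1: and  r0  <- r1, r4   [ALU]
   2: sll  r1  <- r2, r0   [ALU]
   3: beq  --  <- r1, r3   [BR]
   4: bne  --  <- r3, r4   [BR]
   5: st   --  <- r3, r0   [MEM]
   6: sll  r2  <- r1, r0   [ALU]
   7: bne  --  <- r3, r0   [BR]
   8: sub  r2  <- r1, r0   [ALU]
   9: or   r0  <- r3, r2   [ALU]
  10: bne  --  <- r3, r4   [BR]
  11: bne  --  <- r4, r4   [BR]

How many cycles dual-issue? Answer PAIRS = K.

[0] i0/i1  xor and  -- pair
[1] i2  sll  -- RAW r1
[2] i3  beq  -- no-port BR/BR
[3] i4/i5  bne st  -- pair
[4] i6/i7  sll bne  -- pair
[5] i8  sub  -- RAW r2
[6] i9/i10  or bne  -- pair
[7] i11  bne  -- tail

PAIRS = 4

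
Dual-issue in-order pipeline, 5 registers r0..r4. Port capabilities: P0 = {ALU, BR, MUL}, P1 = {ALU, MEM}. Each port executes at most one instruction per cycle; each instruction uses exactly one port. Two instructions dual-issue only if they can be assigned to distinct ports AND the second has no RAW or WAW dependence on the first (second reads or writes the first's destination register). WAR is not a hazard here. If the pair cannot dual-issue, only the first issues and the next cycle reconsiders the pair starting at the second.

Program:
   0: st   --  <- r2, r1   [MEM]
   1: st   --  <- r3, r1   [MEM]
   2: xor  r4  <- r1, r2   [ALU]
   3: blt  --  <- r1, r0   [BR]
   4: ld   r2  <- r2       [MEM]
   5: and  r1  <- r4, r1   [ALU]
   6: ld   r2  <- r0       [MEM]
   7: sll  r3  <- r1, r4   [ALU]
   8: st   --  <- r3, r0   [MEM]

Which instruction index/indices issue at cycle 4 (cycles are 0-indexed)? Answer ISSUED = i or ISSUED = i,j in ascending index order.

0. st @i0  | no-port MEM/MEM
1. st/xor @i1&i2  | dual
2. blt/ld @i3&i4  | dual
3. and/ld @i5&i6  | dual
4. sll @i7  | RAW r3
5. st @i8  | tail

ISSUED = 7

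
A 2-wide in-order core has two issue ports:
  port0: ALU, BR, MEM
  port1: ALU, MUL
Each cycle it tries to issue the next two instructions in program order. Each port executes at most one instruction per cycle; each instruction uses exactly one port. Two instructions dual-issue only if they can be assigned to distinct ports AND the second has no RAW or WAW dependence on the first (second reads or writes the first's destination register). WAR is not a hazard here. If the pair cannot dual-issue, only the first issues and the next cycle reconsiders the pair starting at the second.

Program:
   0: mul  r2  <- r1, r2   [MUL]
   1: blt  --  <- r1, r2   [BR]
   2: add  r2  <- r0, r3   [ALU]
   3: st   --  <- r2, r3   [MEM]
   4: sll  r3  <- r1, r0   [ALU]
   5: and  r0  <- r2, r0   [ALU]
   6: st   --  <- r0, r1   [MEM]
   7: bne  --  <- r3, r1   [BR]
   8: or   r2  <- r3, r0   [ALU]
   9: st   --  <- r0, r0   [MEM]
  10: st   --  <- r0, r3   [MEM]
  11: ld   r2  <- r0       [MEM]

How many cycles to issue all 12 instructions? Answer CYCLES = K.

c0: i0 mul.MUL  RAW r2
c1: i1&i2 blt.BR add.ALU  pair
c2: i3&i4 st.MEM sll.ALU  pair
c3: i5 and.ALU  RAW r0
c4: i6 st.MEM  no-port MEM/BR
c5: i7&i8 bne.BR or.ALU  pair
c6: i9 st.MEM  no-port MEM/MEM
c7: i10 st.MEM  no-port MEM/MEM
c8: i11 ld.MEM  tail

CYCLES = 9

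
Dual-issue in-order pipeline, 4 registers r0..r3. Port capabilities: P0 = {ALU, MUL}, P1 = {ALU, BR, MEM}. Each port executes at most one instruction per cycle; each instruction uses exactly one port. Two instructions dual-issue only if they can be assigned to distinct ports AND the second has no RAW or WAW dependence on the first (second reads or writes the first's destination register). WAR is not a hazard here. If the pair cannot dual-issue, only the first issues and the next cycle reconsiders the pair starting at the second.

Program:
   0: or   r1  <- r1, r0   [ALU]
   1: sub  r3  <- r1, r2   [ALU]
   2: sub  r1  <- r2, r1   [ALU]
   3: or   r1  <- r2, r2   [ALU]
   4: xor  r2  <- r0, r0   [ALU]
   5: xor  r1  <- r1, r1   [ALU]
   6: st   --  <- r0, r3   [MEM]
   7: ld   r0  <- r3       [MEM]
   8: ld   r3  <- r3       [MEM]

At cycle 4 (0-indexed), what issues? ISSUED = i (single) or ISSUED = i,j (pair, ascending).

ISSUED = 7

c0: i0 or  RAW r1
c1: i1,i2 sub+sub  pair
c2: i3,i4 or+xor  pair
c3: i5,i6 xor+st  pair
c4: i7 ld  no-port MEM/MEM
c5: i8 ld  tail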